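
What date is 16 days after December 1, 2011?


Start: December 1, 2011
Add 16 days
December 1 + 16 = December 17, 2011

December 17, 2011


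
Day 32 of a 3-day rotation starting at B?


Shifts: A, B, C
Start: B (index 1)
Day 32: (1 + 32 - 1) mod 3
= 32 mod 3
= 2
Index 2 → shift C

Shift C


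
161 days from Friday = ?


Friday

Start: Friday (index 4)
(4 + 161) mod 7
= 165 mod 7
= 4
Index 4 → Friday


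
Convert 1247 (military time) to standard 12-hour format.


Hour: 12
12 → 12 PM (noon)

12:47 PM


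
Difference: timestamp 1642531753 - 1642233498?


Difference = 1642531753 - 1642233498 = 298255 seconds
In hours: 298255 / 3600 ≈ 82.8
In days: 298255 / 86400 ≈ 3.45

298255 seconds (82.8 hours / 3.45 days)


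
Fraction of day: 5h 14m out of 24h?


Total minutes: 5×60 + 14 = 314
Day = 24×60 = 1440 minutes
Fraction = 314/1440 ≈ 0.2181
As a percentage: 314/1440 × 100 ≈ 21.81%

0.2181 (21.81%)


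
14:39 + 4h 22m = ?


Start: 879 minutes from midnight
Add: 262 minutes
Total: 1141 minutes
Hours: 1141 ÷ 60 = 19 remainder 1

19:01


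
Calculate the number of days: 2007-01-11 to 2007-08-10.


From January 11, 2007 to August 10, 2007
Rest of January 2007: 31 - 11 = 20
Full months: February 2007 28, March 31, April 30, May 31, June 30, July 31
Days into August 2007: 10
Total = 20 + 28 + 31 + 30 + 31 + 30 + 31 + 10 = 211 days

211 days


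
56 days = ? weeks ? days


8 weeks 0 days

Weeks: 56 ÷ 7 = 8 remainder 0


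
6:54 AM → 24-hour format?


Input: 6:54 AM
AM hour stays: 6

06:54


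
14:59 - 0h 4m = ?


Start: 899 minutes from midnight
Subtract: 4 minutes
Remaining: 899 - 4 = 895
Hours: 14, Minutes: 55

14:55


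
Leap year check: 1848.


Rules: divisible by 4 AND (not by 100 OR by 400)
1848 ÷ 4 = 462 exactly → divisible by 4
1848 ÷ 100 = 18 remainder 48 → not divisible by 100
Divisible by 4 but not by 100 → leap year

Yes


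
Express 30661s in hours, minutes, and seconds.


Hours: 30661 ÷ 3600 = 8 remainder 1861
Minutes: 1861 ÷ 60 = 31 remainder 1
Seconds: 1

8h 31m 1s


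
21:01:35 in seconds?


Hours: 21 × 3600 = 75600
Minutes: 1 × 60 = 60
Seconds: 35
Total = 75600 + 60 + 35 = 75695

75695 seconds


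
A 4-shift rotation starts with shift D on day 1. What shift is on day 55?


Shift B

Shifts: A, B, C, D
Start: D (index 3)
Day 55: (3 + 55 - 1) mod 4
= 57 mod 4
= 1
Index 1 → shift B


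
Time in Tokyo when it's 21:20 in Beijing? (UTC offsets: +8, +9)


22:20

Time difference = UTC+9 - UTC+8 = +1 hours
New hour = (21 + 1) mod 24
= 22 mod 24 = 22
Minutes unchanged → 22:20


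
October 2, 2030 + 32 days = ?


November 3, 2030

Start: October 2, 2030
Add 32 days
October 2 → November 1: 31 - 2 + 1 = 30 days (32 - 30 = 2 left)
November 1 + 2 = November 3, 2030


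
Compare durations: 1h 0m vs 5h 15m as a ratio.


4:21 (0.19)

Duration 1: 60 minutes
Duration 2: 315 minutes
Ratio = 60:315
GCD = 15
Simplified = 4:21
As a decimal: 4/21 ≈ 0.19


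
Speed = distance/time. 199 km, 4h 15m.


Distance: 199 km
Time: 4h 15m = 255 min = 255/60 = 17/4 hours
Speed = 199 ÷ (17/4) = 199 × 4 / 17 = 796/17 ≈ 46.8 km/h

46.8 km/h


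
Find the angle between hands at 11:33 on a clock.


Hour hand = 11×30 + 33×0.5 = 346.5°
Minute hand = 33×6 = 198°
Difference = |346.5 - 198| = 148.5°

148.5°


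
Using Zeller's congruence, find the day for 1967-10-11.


Zeller's congruence:
q=11, m=10, k=67, j=19
h = (11 + ⌊13×11/5⌋ + 67 + ⌊67/4⌋ + ⌊19/4⌋ - 2×19) mod 7
= (11 + 28 + 67 + 16 + 4 - 38) mod 7
= 88 mod 7 = 4
h=4 → Wednesday

Wednesday


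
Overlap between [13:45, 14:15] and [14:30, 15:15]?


0 minutes

Meeting A: 825-855 (in minutes from midnight)
Meeting B: 870-915
Overlap start = max(825, 870) = 870
Overlap end = min(855, 915) = 855
Overlap = max(0, 855 - 870) = 0 min


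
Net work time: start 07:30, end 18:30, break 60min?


Total time = (18×60+30) - (7×60+30)
= 1110 - 450 = 660 min
Minus break: 660 - 60 = 600 min
= 10h 0m

10h 0m (600 minutes)


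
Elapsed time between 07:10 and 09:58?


End time in minutes: 9×60 + 58 = 598
Start time in minutes: 7×60 + 10 = 430
Difference = 598 - 430 = 168 minutes
= 2 hours 48 minutes

2h 48m


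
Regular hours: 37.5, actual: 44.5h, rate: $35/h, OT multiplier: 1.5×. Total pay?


Regular: 37.5h × $35 = $1312.50
Overtime: 44.5 - 37.5 = 7.0h
OT pay: 7.0h × $35 × 1.5 = $367.50
Total = $1312.50 + $367.50 = $1680.00

$1680.00


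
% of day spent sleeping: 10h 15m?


42.7%

Time: 615 minutes
Day: 1440 minutes
Percentage = (615/1440) × 100 ≈ 42.7%


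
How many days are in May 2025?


Month: May (month 5)
May has 31 days

31 days


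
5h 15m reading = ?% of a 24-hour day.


21.9%

Time: 315 minutes
Day: 1440 minutes
Percentage = (315/1440) × 100 ≈ 21.9%


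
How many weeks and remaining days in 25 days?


Weeks: 25 ÷ 7 = 3 remainder 4

3 weeks 4 days


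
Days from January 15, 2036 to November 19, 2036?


From January 15, 2036 to November 19, 2036
Rest of January 2036: 31 - 15 = 16
Full months: February 2036 29, March 31, April 30, May 31, June 30, July 31, August 31, September 30, October 31
Days into November 2036: 19
Total = 16 + 29 + 31 + 30 + 31 + 30 + 31 + 31 + 30 + 31 + 19 = 309 days

309 days


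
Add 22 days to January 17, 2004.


Start: January 17, 2004
Add 22 days
January 17 → February 1: 31 - 17 + 1 = 15 days (22 - 15 = 7 left)
February 1 + 7 = February 8, 2004

February 8, 2004


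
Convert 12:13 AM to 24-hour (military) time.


00:13

Input: 12:13 AM
12 AM → 00 (midnight)


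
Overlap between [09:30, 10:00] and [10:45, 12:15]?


Meeting A: 570-600 (in minutes from midnight)
Meeting B: 645-735
Overlap start = max(570, 645) = 645
Overlap end = min(600, 735) = 600
Overlap = max(0, 600 - 645) = 0 min

0 minutes


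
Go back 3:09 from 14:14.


11:05

Start: 854 minutes from midnight
Subtract: 189 minutes
Remaining: 854 - 189 = 665
Hours: 11, Minutes: 5


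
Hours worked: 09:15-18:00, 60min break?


Total time = (18×60+0) - (9×60+15)
= 1080 - 555 = 525 min
Minus break: 525 - 60 = 465 min
= 7h 45m

7h 45m (465 minutes)


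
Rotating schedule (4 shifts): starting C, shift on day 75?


Shifts: A, B, C, D
Start: C (index 2)
Day 75: (2 + 75 - 1) mod 4
= 76 mod 4
= 0
Index 0 → shift A

Shift A


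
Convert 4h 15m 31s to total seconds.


15331 seconds

Hours: 4 × 3600 = 14400
Minutes: 15 × 60 = 900
Seconds: 31
Total = 14400 + 900 + 31 = 15331


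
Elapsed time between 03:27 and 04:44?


End time in minutes: 4×60 + 44 = 284
Start time in minutes: 3×60 + 27 = 207
Difference = 284 - 207 = 77 minutes
= 1 hours 17 minutes

1h 17m


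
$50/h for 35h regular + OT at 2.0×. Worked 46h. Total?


Regular: 35h × $50 = $1750.00
Overtime: 46 - 35 = 11h
OT pay: 11h × $50 × 2.0 = $1100.00
Total = $1750.00 + $1100.00 = $2850.00

$2850.00


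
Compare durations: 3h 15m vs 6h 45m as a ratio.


Duration 1: 195 minutes
Duration 2: 405 minutes
Ratio = 195:405
GCD = 15
Simplified = 13:27
As a decimal: 13/27 ≈ 0.48

13:27 (0.48)


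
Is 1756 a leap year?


Yes

Rules: divisible by 4 AND (not by 100 OR by 400)
1756 ÷ 4 = 439 exactly → divisible by 4
1756 ÷ 100 = 17 remainder 56 → not divisible by 100
Divisible by 4 but not by 100 → leap year


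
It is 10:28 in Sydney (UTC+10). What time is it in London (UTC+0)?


Time difference = UTC+0 - UTC+10 = -10 hours
New hour = (10 -10) mod 24
= 0 mod 24 = 0
Minutes unchanged → 00:28

00:28


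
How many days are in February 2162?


Month: February (month 2)
February: 28 or 29 (leap year)
2162 leap year? No

28 days


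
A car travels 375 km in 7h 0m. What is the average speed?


53.6 km/h

Distance: 375 km
Time: 7 hours
Speed = 375 / 7 ≈ 53.6 km/h


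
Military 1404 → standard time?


2:04 PM

Hour: 14
14 - 12 = 2 → PM


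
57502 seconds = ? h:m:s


15h 58m 22s

Hours: 57502 ÷ 3600 = 15 remainder 3502
Minutes: 3502 ÷ 60 = 58 remainder 22
Seconds: 22


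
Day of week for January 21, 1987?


Zeller's congruence:
q=21, m=13, k=86, j=19
h = (21 + ⌊13×14/5⌋ + 86 + ⌊86/4⌋ + ⌊19/4⌋ - 2×19) mod 7
= (21 + 36 + 86 + 21 + 4 - 38) mod 7
= 130 mod 7 = 4
h=4 → Wednesday

Wednesday


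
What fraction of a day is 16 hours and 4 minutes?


0.6694 (66.94%)

Total minutes: 16×60 + 4 = 964
Day = 24×60 = 1440 minutes
Fraction = 964/1440 ≈ 0.6694
As a percentage: 964/1440 × 100 ≈ 66.94%


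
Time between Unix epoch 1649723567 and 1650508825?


Difference = 1650508825 - 1649723567 = 785258 seconds
In hours: 785258 / 3600 ≈ 218.1
In days: 785258 / 86400 ≈ 9.09

785258 seconds (218.1 hours / 9.09 days)


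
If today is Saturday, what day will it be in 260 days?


Start: Saturday (index 5)
(5 + 260) mod 7
= 265 mod 7
= 6
Index 6 → Sunday

Sunday


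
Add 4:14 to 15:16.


Start: 916 minutes from midnight
Add: 254 minutes
Total: 1170 minutes
Hours: 1170 ÷ 60 = 19 remainder 30

19:30


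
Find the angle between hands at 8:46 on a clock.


13.0°

Hour hand = 8×30 + 46×0.5 = 263.0°
Minute hand = 46×6 = 276°
Difference = |263.0 - 276| = 13.0°


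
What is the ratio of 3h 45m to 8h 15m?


Duration 1: 225 minutes
Duration 2: 495 minutes
Ratio = 225:495
GCD = 45
Simplified = 5:11
As a decimal: 5/11 ≈ 0.45

5:11 (0.45)


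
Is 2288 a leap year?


Rules: divisible by 4 AND (not by 100 OR by 400)
2288 ÷ 4 = 572 exactly → divisible by 4
2288 ÷ 100 = 22 remainder 88 → not divisible by 100
Divisible by 4 but not by 100 → leap year

Yes


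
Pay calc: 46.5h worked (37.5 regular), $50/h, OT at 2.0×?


$2775.00

Regular: 37.5h × $50 = $1875.00
Overtime: 46.5 - 37.5 = 9.0h
OT pay: 9.0h × $50 × 2.0 = $900.00
Total = $1875.00 + $900.00 = $2775.00


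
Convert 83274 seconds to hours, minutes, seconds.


23h 7m 54s

Hours: 83274 ÷ 3600 = 23 remainder 474
Minutes: 474 ÷ 60 = 7 remainder 54
Seconds: 54


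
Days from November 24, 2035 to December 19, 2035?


25 days

From November 24, 2035 to December 19, 2035
Rest of November 2035: 30 - 24 = 6
Days into December 2035: 19
Total = 6 + 19 = 25 days


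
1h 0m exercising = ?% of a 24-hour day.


4.2%

Time: 60 minutes
Day: 1440 minutes
Percentage = (60/1440) × 100 ≈ 4.2%


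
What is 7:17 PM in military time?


19:17

Input: 7:17 PM
PM: 7 + 12 = 19


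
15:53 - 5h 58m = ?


09:55

Start: 953 minutes from midnight
Subtract: 358 minutes
Remaining: 953 - 358 = 595
Hours: 9, Minutes: 55


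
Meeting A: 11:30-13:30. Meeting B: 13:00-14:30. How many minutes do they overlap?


30 minutes

Meeting A: 690-810 (in minutes from midnight)
Meeting B: 780-870
Overlap start = max(690, 780) = 780
Overlap end = min(810, 870) = 810
Overlap = max(0, 810 - 780) = 30 min


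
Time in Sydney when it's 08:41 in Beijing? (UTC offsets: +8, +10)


10:41

Time difference = UTC+10 - UTC+8 = +2 hours
New hour = (8 + 2) mod 24
= 10 mod 24 = 10
Minutes unchanged → 10:41


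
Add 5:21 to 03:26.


08:47

Start: 206 minutes from midnight
Add: 321 minutes
Total: 527 minutes
Hours: 527 ÷ 60 = 8 remainder 47


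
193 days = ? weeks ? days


27 weeks 4 days

Weeks: 193 ÷ 7 = 27 remainder 4


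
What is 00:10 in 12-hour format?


12:10 AM

Hour: 0
0 → 12 AM (midnight)


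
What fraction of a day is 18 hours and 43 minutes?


Total minutes: 18×60 + 43 = 1123
Day = 24×60 = 1440 minutes
Fraction = 1123/1440 ≈ 0.7799
As a percentage: 1123/1440 × 100 ≈ 77.99%

0.7799 (77.99%)


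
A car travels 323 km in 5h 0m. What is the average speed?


Distance: 323 km
Time: 5 hours
Speed = 323 / 5 = 64.6 km/h

64.6 km/h


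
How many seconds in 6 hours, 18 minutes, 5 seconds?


22685 seconds

Hours: 6 × 3600 = 21600
Minutes: 18 × 60 = 1080
Seconds: 5
Total = 21600 + 1080 + 5 = 22685


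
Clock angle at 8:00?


120.0°

Hour hand = 8×30 + 0×0.5 = 240.0°
Minute hand = 0×6 = 0°
Difference = |240.0 - 0| = 240.0°
Since > 180°: 360 - 240.0 = 120.0°


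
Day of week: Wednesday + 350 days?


Start: Wednesday (index 2)
(2 + 350) mod 7
= 352 mod 7
= 2
Index 2 → Wednesday

Wednesday


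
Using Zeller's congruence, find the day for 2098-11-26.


Zeller's congruence:
q=26, m=11, k=98, j=20
h = (26 + ⌊13×12/5⌋ + 98 + ⌊98/4⌋ + ⌊20/4⌋ - 2×20) mod 7
= (26 + 31 + 98 + 24 + 5 - 40) mod 7
= 144 mod 7 = 4
h=4 → Wednesday

Wednesday


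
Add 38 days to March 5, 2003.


April 12, 2003

Start: March 5, 2003
Add 38 days
March 5 → April 1: 31 - 5 + 1 = 27 days (38 - 27 = 11 left)
April 1 + 11 = April 12, 2003


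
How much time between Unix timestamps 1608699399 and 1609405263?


705864 seconds (196.1 hours / 8.17 days)

Difference = 1609405263 - 1608699399 = 705864 seconds
In hours: 705864 / 3600 ≈ 196.1
In days: 705864 / 86400 ≈ 8.17


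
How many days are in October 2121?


31 days

Month: October (month 10)
October has 31 days


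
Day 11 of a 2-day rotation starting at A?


Shifts: A, B
Start: A (index 0)
Day 11: (0 + 11 - 1) mod 2
= 10 mod 2
= 0
Index 0 → shift A

Shift A


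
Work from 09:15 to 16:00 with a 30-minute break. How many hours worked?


6h 15m (375 minutes)

Total time = (16×60+0) - (9×60+15)
= 960 - 555 = 405 min
Minus break: 405 - 30 = 375 min
= 6h 15m


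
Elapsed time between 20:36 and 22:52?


End time in minutes: 22×60 + 52 = 1372
Start time in minutes: 20×60 + 36 = 1236
Difference = 1372 - 1236 = 136 minutes
= 2 hours 16 minutes

2h 16m


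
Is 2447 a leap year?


No

Rules: divisible by 4 AND (not by 100 OR by 400)
2447 ÷ 4 = 611 remainder 3 → not divisible by 4
Not divisible by 4 → not a leap year


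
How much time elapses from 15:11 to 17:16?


2h 5m

End time in minutes: 17×60 + 16 = 1036
Start time in minutes: 15×60 + 11 = 911
Difference = 1036 - 911 = 125 minutes
= 2 hours 5 minutes


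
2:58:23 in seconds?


Hours: 2 × 3600 = 7200
Minutes: 58 × 60 = 3480
Seconds: 23
Total = 7200 + 3480 + 23 = 10703

10703 seconds


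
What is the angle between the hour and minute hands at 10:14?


Hour hand = 10×30 + 14×0.5 = 307.0°
Minute hand = 14×6 = 84°
Difference = |307.0 - 84| = 223.0°
Since > 180°: 360 - 223.0 = 137.0°

137.0°


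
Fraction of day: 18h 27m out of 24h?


0.7688 (76.88%)

Total minutes: 18×60 + 27 = 1107
Day = 24×60 = 1440 minutes
Fraction = 1107/1440 ≈ 0.7688
As a percentage: 1107/1440 × 100 ≈ 76.88%


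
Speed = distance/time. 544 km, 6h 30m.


Distance: 544 km
Time: 6h 30m = 390 min = 390/60 = 13/2 hours
Speed = 544 ÷ (13/2) = 544 × 2 / 13 = 1088/13 ≈ 83.7 km/h

83.7 km/h


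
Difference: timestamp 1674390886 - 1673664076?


Difference = 1674390886 - 1673664076 = 726810 seconds
In hours: 726810 / 3600 ≈ 201.9
In days: 726810 / 86400 ≈ 8.41

726810 seconds (201.9 hours / 8.41 days)


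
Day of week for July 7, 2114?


Zeller's congruence:
q=7, m=7, k=14, j=21
h = (7 + ⌊13×8/5⌋ + 14 + ⌊14/4⌋ + ⌊21/4⌋ - 2×21) mod 7
= (7 + 20 + 14 + 3 + 5 - 42) mod 7
= 7 mod 7 = 0
h=0 → Saturday

Saturday


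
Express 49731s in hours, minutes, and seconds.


13h 48m 51s

Hours: 49731 ÷ 3600 = 13 remainder 2931
Minutes: 2931 ÷ 60 = 48 remainder 51
Seconds: 51


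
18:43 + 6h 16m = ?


00:59 (next day)

Start: 1123 minutes from midnight
Add: 376 minutes
Total: 1499 minutes
Hours: 1499 ÷ 60 = 24 remainder 59
24 ≥ 24 → 24 - 24 = 0 (next day)


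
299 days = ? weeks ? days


42 weeks 5 days

Weeks: 299 ÷ 7 = 42 remainder 5


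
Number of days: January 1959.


Month: January (month 1)
January has 31 days

31 days


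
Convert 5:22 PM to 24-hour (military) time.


17:22

Input: 5:22 PM
PM: 5 + 12 = 17


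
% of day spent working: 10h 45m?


Time: 645 minutes
Day: 1440 minutes
Percentage = (645/1440) × 100 ≈ 44.8%

44.8%


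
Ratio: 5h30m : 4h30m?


11:9 (1.22)

Duration 1: 330 minutes
Duration 2: 270 minutes
Ratio = 330:270
GCD = 30
Simplified = 11:9
As a decimal: 11/9 ≈ 1.22


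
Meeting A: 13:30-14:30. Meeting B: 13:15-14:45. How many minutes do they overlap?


Meeting A: 810-870 (in minutes from midnight)
Meeting B: 795-885
Overlap start = max(810, 795) = 810
Overlap end = min(870, 885) = 870
Overlap = max(0, 870 - 810) = 60 min

60 minutes


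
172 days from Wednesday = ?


Sunday

Start: Wednesday (index 2)
(2 + 172) mod 7
= 174 mod 7
= 6
Index 6 → Sunday


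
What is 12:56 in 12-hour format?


12:56 PM

Hour: 12
12 → 12 PM (noon)


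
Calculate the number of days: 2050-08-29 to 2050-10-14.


From August 29, 2050 to October 14, 2050
Rest of August 2050: 31 - 29 = 2
Full months: September 30
Days into October 2050: 14
Total = 2 + 30 + 14 = 46 days

46 days


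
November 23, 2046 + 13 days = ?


Start: November 23, 2046
Add 13 days
November 23 → December 1: 30 - 23 + 1 = 8 days (13 - 8 = 5 left)
December 1 + 5 = December 6, 2046

December 6, 2046


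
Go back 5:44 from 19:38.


Start: 1178 minutes from midnight
Subtract: 344 minutes
Remaining: 1178 - 344 = 834
Hours: 13, Minutes: 54

13:54


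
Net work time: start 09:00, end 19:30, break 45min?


9h 45m (585 minutes)

Total time = (19×60+30) - (9×60+0)
= 1170 - 540 = 630 min
Minus break: 630 - 45 = 585 min
= 9h 45m


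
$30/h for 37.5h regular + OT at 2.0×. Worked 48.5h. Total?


$1785.00

Regular: 37.5h × $30 = $1125.00
Overtime: 48.5 - 37.5 = 11.0h
OT pay: 11.0h × $30 × 2.0 = $660.00
Total = $1125.00 + $660.00 = $1785.00


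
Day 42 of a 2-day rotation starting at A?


Shift B

Shifts: A, B
Start: A (index 0)
Day 42: (0 + 42 - 1) mod 2
= 41 mod 2
= 1
Index 1 → shift B


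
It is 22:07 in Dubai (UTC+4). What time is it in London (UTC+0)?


18:07

Time difference = UTC+0 - UTC+4 = -4 hours
New hour = (22 -4) mod 24
= 18 mod 24 = 18
Minutes unchanged → 18:07


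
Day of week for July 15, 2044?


Friday

Zeller's congruence:
q=15, m=7, k=44, j=20
h = (15 + ⌊13×8/5⌋ + 44 + ⌊44/4⌋ + ⌊20/4⌋ - 2×20) mod 7
= (15 + 20 + 44 + 11 + 5 - 40) mod 7
= 55 mod 7 = 6
h=6 → Friday


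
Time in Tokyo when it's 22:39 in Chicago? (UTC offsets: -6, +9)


Time difference = UTC+9 - UTC-6 = +15 hours
New hour = (22 + 15) mod 24
= 37 mod 24 = 13
Minutes unchanged → 13:39; 37 ≥ 24 → next day

13:39 (next day)


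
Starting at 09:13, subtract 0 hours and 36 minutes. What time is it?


Start: 553 minutes from midnight
Subtract: 36 minutes
Remaining: 553 - 36 = 517
Hours: 8, Minutes: 37

08:37


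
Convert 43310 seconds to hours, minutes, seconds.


12h 1m 50s

Hours: 43310 ÷ 3600 = 12 remainder 110
Minutes: 110 ÷ 60 = 1 remainder 50
Seconds: 50


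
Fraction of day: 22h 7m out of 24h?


0.9215 (92.15%)

Total minutes: 22×60 + 7 = 1327
Day = 24×60 = 1440 minutes
Fraction = 1327/1440 ≈ 0.9215
As a percentage: 1327/1440 × 100 ≈ 92.15%


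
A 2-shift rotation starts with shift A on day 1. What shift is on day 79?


Shift A

Shifts: A, B
Start: A (index 0)
Day 79: (0 + 79 - 1) mod 2
= 78 mod 2
= 0
Index 0 → shift A


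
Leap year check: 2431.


Rules: divisible by 4 AND (not by 100 OR by 400)
2431 ÷ 4 = 607 remainder 3 → not divisible by 4
Not divisible by 4 → not a leap year

No


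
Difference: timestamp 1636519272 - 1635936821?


Difference = 1636519272 - 1635936821 = 582451 seconds
In hours: 582451 / 3600 ≈ 161.8
In days: 582451 / 86400 ≈ 6.74

582451 seconds (161.8 hours / 6.74 days)


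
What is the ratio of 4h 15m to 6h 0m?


Duration 1: 255 minutes
Duration 2: 360 minutes
Ratio = 255:360
GCD = 15
Simplified = 17:24
As a decimal: 17/24 ≈ 0.71

17:24 (0.71)


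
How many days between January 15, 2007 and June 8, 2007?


From January 15, 2007 to June 8, 2007
Rest of January 2007: 31 - 15 = 16
Full months: February 2007 28, March 31, April 30, May 31
Days into June 2007: 8
Total = 16 + 28 + 31 + 30 + 31 + 8 = 144 days

144 days


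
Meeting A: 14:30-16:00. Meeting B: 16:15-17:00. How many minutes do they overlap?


Meeting A: 870-960 (in minutes from midnight)
Meeting B: 975-1020
Overlap start = max(870, 975) = 975
Overlap end = min(960, 1020) = 960
Overlap = max(0, 960 - 975) = 0 min

0 minutes


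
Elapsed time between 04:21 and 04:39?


0h 18m

End time in minutes: 4×60 + 39 = 279
Start time in minutes: 4×60 + 21 = 261
Difference = 279 - 261 = 18 minutes
= 0 hours 18 minutes


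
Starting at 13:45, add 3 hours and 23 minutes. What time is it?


17:08

Start: 825 minutes from midnight
Add: 203 minutes
Total: 1028 minutes
Hours: 1028 ÷ 60 = 17 remainder 8


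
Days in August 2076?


Month: August (month 8)
August has 31 days

31 days


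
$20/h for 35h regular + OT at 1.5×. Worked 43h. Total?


Regular: 35h × $20 = $700.00
Overtime: 43 - 35 = 8h
OT pay: 8h × $20 × 1.5 = $240.00
Total = $700.00 + $240.00 = $940.00

$940.00


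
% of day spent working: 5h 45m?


Time: 345 minutes
Day: 1440 minutes
Percentage = (345/1440) × 100 ≈ 24.0%

24.0%


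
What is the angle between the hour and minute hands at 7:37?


Hour hand = 7×30 + 37×0.5 = 228.5°
Minute hand = 37×6 = 222°
Difference = |228.5 - 222| = 6.5°

6.5°


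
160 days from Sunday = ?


Saturday

Start: Sunday (index 6)
(6 + 160) mod 7
= 166 mod 7
= 5
Index 5 → Saturday


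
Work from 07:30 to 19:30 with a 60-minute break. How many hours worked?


11h 0m (660 minutes)

Total time = (19×60+30) - (7×60+30)
= 1170 - 450 = 720 min
Minus break: 720 - 60 = 660 min
= 11h 0m


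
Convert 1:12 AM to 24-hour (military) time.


01:12

Input: 1:12 AM
AM hour stays: 1


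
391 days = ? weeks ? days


Weeks: 391 ÷ 7 = 55 remainder 6

55 weeks 6 days


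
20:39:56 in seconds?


74396 seconds

Hours: 20 × 3600 = 72000
Minutes: 39 × 60 = 2340
Seconds: 56
Total = 72000 + 2340 + 56 = 74396


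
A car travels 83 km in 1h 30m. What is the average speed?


55.3 km/h

Distance: 83 km
Time: 1h 30m = 90 min = 90/60 = 3/2 hours
Speed = 83 ÷ (3/2) = 83 × 2 / 3 = 166/3 ≈ 55.3 km/h


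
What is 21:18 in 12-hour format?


9:18 PM

Hour: 21
21 - 12 = 9 → PM


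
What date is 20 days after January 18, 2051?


Start: January 18, 2051
Add 20 days
January 18 → February 1: 31 - 18 + 1 = 14 days (20 - 14 = 6 left)
February 1 + 6 = February 7, 2051

February 7, 2051


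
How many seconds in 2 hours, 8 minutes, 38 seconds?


7718 seconds

Hours: 2 × 3600 = 7200
Minutes: 8 × 60 = 480
Seconds: 38
Total = 7200 + 480 + 38 = 7718


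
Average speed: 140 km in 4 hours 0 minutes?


35.0 km/h

Distance: 140 km
Time: 4 hours
Speed = 140 / 4 = 35.0 km/h


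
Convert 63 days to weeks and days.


Weeks: 63 ÷ 7 = 9 remainder 0

9 weeks 0 days


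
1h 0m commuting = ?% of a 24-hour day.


4.2%

Time: 60 minutes
Day: 1440 minutes
Percentage = (60/1440) × 100 ≈ 4.2%


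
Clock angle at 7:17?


116.5°

Hour hand = 7×30 + 17×0.5 = 218.5°
Minute hand = 17×6 = 102°
Difference = |218.5 - 102| = 116.5°


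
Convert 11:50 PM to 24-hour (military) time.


23:50

Input: 11:50 PM
PM: 11 + 12 = 23


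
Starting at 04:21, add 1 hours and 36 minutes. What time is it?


Start: 261 minutes from midnight
Add: 96 minutes
Total: 357 minutes
Hours: 357 ÷ 60 = 5 remainder 57

05:57


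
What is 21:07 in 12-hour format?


9:07 PM

Hour: 21
21 - 12 = 9 → PM


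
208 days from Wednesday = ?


Start: Wednesday (index 2)
(2 + 208) mod 7
= 210 mod 7
= 0
Index 0 → Monday

Monday


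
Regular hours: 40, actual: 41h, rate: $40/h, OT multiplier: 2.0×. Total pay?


Regular: 40h × $40 = $1600.00
Overtime: 41 - 40 = 1h
OT pay: 1h × $40 × 2.0 = $80.00
Total = $1600.00 + $80.00 = $1680.00

$1680.00


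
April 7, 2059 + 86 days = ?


July 2, 2059

Start: April 7, 2059
Add 86 days
April 7 → May 1: 30 - 7 + 1 = 24 days (86 - 24 = 62 left)
May 1 → June 1: 31 - 1 + 1 = 31 days (62 - 31 = 31 left)
June 1 → July 1: 30 - 1 + 1 = 30 days (31 - 30 = 1 left)
July 1 + 1 = July 2, 2059


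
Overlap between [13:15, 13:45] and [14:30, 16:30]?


Meeting A: 795-825 (in minutes from midnight)
Meeting B: 870-990
Overlap start = max(795, 870) = 870
Overlap end = min(825, 990) = 825
Overlap = max(0, 825 - 870) = 0 min

0 minutes


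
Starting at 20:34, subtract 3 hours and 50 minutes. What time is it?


Start: 1234 minutes from midnight
Subtract: 230 minutes
Remaining: 1234 - 230 = 1004
Hours: 16, Minutes: 44

16:44


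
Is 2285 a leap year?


Rules: divisible by 4 AND (not by 100 OR by 400)
2285 ÷ 4 = 571 remainder 1 → not divisible by 4
Not divisible by 4 → not a leap year

No


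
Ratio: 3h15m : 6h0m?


Duration 1: 195 minutes
Duration 2: 360 minutes
Ratio = 195:360
GCD = 15
Simplified = 13:24
As a decimal: 13/24 ≈ 0.54

13:24 (0.54)


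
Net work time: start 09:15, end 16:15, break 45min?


6h 15m (375 minutes)

Total time = (16×60+15) - (9×60+15)
= 975 - 555 = 420 min
Minus break: 420 - 45 = 375 min
= 6h 15m


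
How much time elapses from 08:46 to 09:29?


0h 43m

End time in minutes: 9×60 + 29 = 569
Start time in minutes: 8×60 + 46 = 526
Difference = 569 - 526 = 43 minutes
= 0 hours 43 minutes


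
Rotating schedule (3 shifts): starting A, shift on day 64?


Shifts: A, B, C
Start: A (index 0)
Day 64: (0 + 64 - 1) mod 3
= 63 mod 3
= 0
Index 0 → shift A

Shift A


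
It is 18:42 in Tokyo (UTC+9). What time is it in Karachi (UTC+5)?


14:42

Time difference = UTC+5 - UTC+9 = -4 hours
New hour = (18 -4) mod 24
= 14 mod 24 = 14
Minutes unchanged → 14:42


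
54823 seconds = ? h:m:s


Hours: 54823 ÷ 3600 = 15 remainder 823
Minutes: 823 ÷ 60 = 13 remainder 43
Seconds: 43

15h 13m 43s


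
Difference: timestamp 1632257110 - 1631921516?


335594 seconds (93.2 hours / 3.88 days)

Difference = 1632257110 - 1631921516 = 335594 seconds
In hours: 335594 / 3600 ≈ 93.2
In days: 335594 / 86400 ≈ 3.88


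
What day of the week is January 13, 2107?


Thursday

Zeller's congruence:
q=13, m=13, k=6, j=21
h = (13 + ⌊13×14/5⌋ + 6 + ⌊6/4⌋ + ⌊21/4⌋ - 2×21) mod 7
= (13 + 36 + 6 + 1 + 5 - 42) mod 7
= 19 mod 7 = 5
h=5 → Thursday


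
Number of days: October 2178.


Month: October (month 10)
October has 31 days

31 days


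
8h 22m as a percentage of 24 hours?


Total minutes: 8×60 + 22 = 502
Day = 24×60 = 1440 minutes
Fraction = 502/1440 ≈ 0.3486
As a percentage: 502/1440 × 100 ≈ 34.86%

0.3486 (34.86%)


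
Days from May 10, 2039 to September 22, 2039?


135 days

From May 10, 2039 to September 22, 2039
Rest of May 2039: 31 - 10 = 21
Full months: June 30, July 31, August 31
Days into September 2039: 22
Total = 21 + 30 + 31 + 31 + 22 = 135 days


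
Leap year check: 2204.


Rules: divisible by 4 AND (not by 100 OR by 400)
2204 ÷ 4 = 551 exactly → divisible by 4
2204 ÷ 100 = 22 remainder 4 → not divisible by 100
Divisible by 4 but not by 100 → leap year

Yes


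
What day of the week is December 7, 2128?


Zeller's congruence:
q=7, m=12, k=28, j=21
h = (7 + ⌊13×13/5⌋ + 28 + ⌊28/4⌋ + ⌊21/4⌋ - 2×21) mod 7
= (7 + 33 + 28 + 7 + 5 - 42) mod 7
= 38 mod 7 = 3
h=3 → Tuesday

Tuesday


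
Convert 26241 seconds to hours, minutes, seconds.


Hours: 26241 ÷ 3600 = 7 remainder 1041
Minutes: 1041 ÷ 60 = 17 remainder 21
Seconds: 21

7h 17m 21s


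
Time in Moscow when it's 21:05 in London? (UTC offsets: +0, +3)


00:05 (next day)

Time difference = UTC+3 - UTC+0 = +3 hours
New hour = (21 + 3) mod 24
= 24 mod 24 = 0
Minutes unchanged → 00:05; 24 ≥ 24 → next day


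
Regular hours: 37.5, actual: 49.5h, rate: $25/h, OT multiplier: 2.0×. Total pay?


$1537.50

Regular: 37.5h × $25 = $937.50
Overtime: 49.5 - 37.5 = 12.0h
OT pay: 12.0h × $25 × 2.0 = $600.00
Total = $937.50 + $600.00 = $1537.50


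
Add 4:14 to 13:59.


Start: 839 minutes from midnight
Add: 254 minutes
Total: 1093 minutes
Hours: 1093 ÷ 60 = 18 remainder 13

18:13


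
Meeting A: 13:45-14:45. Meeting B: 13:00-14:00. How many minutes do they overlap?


Meeting A: 825-885 (in minutes from midnight)
Meeting B: 780-840
Overlap start = max(825, 780) = 825
Overlap end = min(885, 840) = 840
Overlap = max(0, 840 - 825) = 15 min

15 minutes


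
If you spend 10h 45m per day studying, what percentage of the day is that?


Time: 645 minutes
Day: 1440 minutes
Percentage = (645/1440) × 100 ≈ 44.8%

44.8%


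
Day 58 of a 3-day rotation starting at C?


Shifts: A, B, C
Start: C (index 2)
Day 58: (2 + 58 - 1) mod 3
= 59 mod 3
= 2
Index 2 → shift C

Shift C


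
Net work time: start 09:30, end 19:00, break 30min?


Total time = (19×60+0) - (9×60+30)
= 1140 - 570 = 570 min
Minus break: 570 - 30 = 540 min
= 9h 0m

9h 0m (540 minutes)


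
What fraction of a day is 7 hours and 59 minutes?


0.3326 (33.26%)

Total minutes: 7×60 + 59 = 479
Day = 24×60 = 1440 minutes
Fraction = 479/1440 ≈ 0.3326
As a percentage: 479/1440 × 100 ≈ 33.26%


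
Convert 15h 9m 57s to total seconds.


Hours: 15 × 3600 = 54000
Minutes: 9 × 60 = 540
Seconds: 57
Total = 54000 + 540 + 57 = 54597

54597 seconds


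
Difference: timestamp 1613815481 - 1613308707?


506774 seconds (140.8 hours / 5.87 days)

Difference = 1613815481 - 1613308707 = 506774 seconds
In hours: 506774 / 3600 ≈ 140.8
In days: 506774 / 86400 ≈ 5.87


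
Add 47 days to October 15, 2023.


Start: October 15, 2023
Add 47 days
October 15 → November 1: 31 - 15 + 1 = 17 days (47 - 17 = 30 left)
November 1 → December 1: 30 - 1 + 1 = 30 days (30 - 30 = 0 left)
Land exactly on December 1, 2023

December 1, 2023


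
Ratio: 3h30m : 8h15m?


Duration 1: 210 minutes
Duration 2: 495 minutes
Ratio = 210:495
GCD = 15
Simplified = 14:33
As a decimal: 14/33 ≈ 0.42

14:33 (0.42)


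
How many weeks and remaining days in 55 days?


Weeks: 55 ÷ 7 = 7 remainder 6

7 weeks 6 days


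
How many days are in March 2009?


Month: March (month 3)
March has 31 days

31 days


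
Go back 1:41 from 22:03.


20:22

Start: 1323 minutes from midnight
Subtract: 101 minutes
Remaining: 1323 - 101 = 1222
Hours: 20, Minutes: 22


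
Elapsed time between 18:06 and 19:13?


1h 7m

End time in minutes: 19×60 + 13 = 1153
Start time in minutes: 18×60 + 6 = 1086
Difference = 1153 - 1086 = 67 minutes
= 1 hours 7 minutes


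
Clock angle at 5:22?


Hour hand = 5×30 + 22×0.5 = 161.0°
Minute hand = 22×6 = 132°
Difference = |161.0 - 132| = 29.0°

29.0°


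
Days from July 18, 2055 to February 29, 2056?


From July 18, 2055 to February 29, 2056
Rest of July 2055: 31 - 18 = 13
Full months: August 31, September 30, October 31, November 30, December 31, January 31
Days into February 2056: 29
Total = 13 + 31 + 30 + 31 + 30 + 31 + 31 + 29 = 226 days

226 days


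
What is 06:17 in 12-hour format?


6:17 AM

Hour: 6
6 < 12 → AM


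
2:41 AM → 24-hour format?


02:41

Input: 2:41 AM
AM hour stays: 2


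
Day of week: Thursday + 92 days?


Friday

Start: Thursday (index 3)
(3 + 92) mod 7
= 95 mod 7
= 4
Index 4 → Friday


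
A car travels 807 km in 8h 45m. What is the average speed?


Distance: 807 km
Time: 8h 45m = 525 min = 525/60 = 35/4 hours
Speed = 807 ÷ (35/4) = 807 × 4 / 35 = 3228/35 ≈ 92.2 km/h

92.2 km/h


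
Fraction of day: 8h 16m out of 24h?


Total minutes: 8×60 + 16 = 496
Day = 24×60 = 1440 minutes
Fraction = 496/1440 ≈ 0.3444
As a percentage: 496/1440 × 100 ≈ 34.44%

0.3444 (34.44%)


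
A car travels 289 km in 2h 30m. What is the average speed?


Distance: 289 km
Time: 2h 30m = 150 min = 150/60 = 5/2 hours
Speed = 289 ÷ (5/2) = 289 × 2 / 5 = 578/5 = 115.6 km/h

115.6 km/h


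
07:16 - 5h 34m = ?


01:42

Start: 436 minutes from midnight
Subtract: 334 minutes
Remaining: 436 - 334 = 102
Hours: 1, Minutes: 42


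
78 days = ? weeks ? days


Weeks: 78 ÷ 7 = 11 remainder 1

11 weeks 1 days


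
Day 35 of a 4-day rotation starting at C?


Shift A

Shifts: A, B, C, D
Start: C (index 2)
Day 35: (2 + 35 - 1) mod 4
= 36 mod 4
= 0
Index 0 → shift A


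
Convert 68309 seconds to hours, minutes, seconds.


Hours: 68309 ÷ 3600 = 18 remainder 3509
Minutes: 3509 ÷ 60 = 58 remainder 29
Seconds: 29

18h 58m 29s


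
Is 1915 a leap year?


Rules: divisible by 4 AND (not by 100 OR by 400)
1915 ÷ 4 = 478 remainder 3 → not divisible by 4
Not divisible by 4 → not a leap year

No


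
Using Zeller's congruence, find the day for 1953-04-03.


Friday

Zeller's congruence:
q=3, m=4, k=53, j=19
h = (3 + ⌊13×5/5⌋ + 53 + ⌊53/4⌋ + ⌊19/4⌋ - 2×19) mod 7
= (3 + 13 + 53 + 13 + 4 - 38) mod 7
= 48 mod 7 = 6
h=6 → Friday


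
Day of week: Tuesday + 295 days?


Start: Tuesday (index 1)
(1 + 295) mod 7
= 296 mod 7
= 2
Index 2 → Wednesday

Wednesday


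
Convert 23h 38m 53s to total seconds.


85133 seconds

Hours: 23 × 3600 = 82800
Minutes: 38 × 60 = 2280
Seconds: 53
Total = 82800 + 2280 + 53 = 85133


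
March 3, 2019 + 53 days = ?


April 25, 2019

Start: March 3, 2019
Add 53 days
March 3 → April 1: 31 - 3 + 1 = 29 days (53 - 29 = 24 left)
April 1 + 24 = April 25, 2019


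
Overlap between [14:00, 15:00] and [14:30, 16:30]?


30 minutes

Meeting A: 840-900 (in minutes from midnight)
Meeting B: 870-990
Overlap start = max(840, 870) = 870
Overlap end = min(900, 990) = 900
Overlap = max(0, 900 - 870) = 30 min


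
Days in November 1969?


Month: November (month 11)
November has 30 days

30 days


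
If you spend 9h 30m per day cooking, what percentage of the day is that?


Time: 570 minutes
Day: 1440 minutes
Percentage = (570/1440) × 100 ≈ 39.6%

39.6%


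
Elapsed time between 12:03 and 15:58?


End time in minutes: 15×60 + 58 = 958
Start time in minutes: 12×60 + 3 = 723
Difference = 958 - 723 = 235 minutes
= 3 hours 55 minutes

3h 55m


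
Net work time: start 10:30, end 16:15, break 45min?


Total time = (16×60+15) - (10×60+30)
= 975 - 630 = 345 min
Minus break: 345 - 45 = 300 min
= 5h 0m

5h 0m (300 minutes)


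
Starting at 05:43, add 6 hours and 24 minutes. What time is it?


12:07

Start: 343 minutes from midnight
Add: 384 minutes
Total: 727 minutes
Hours: 727 ÷ 60 = 12 remainder 7


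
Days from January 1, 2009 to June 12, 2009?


162 days

From January 1, 2009 to June 12, 2009
Rest of January 2009: 31 - 1 = 30
Full months: February 2009 28, March 31, April 30, May 31
Days into June 2009: 12
Total = 30 + 28 + 31 + 30 + 31 + 12 = 162 days


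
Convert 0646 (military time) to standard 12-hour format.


Hour: 6
6 < 12 → AM

6:46 AM


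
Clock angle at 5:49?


119.5°

Hour hand = 5×30 + 49×0.5 = 174.5°
Minute hand = 49×6 = 294°
Difference = |174.5 - 294| = 119.5°


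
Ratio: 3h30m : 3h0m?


Duration 1: 210 minutes
Duration 2: 180 minutes
Ratio = 210:180
GCD = 30
Simplified = 7:6
As a decimal: 7/6 ≈ 1.17

7:6 (1.17)


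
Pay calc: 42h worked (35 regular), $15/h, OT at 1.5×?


$682.50

Regular: 35h × $15 = $525.00
Overtime: 42 - 35 = 7h
OT pay: 7h × $15 × 1.5 = $157.50
Total = $525.00 + $157.50 = $682.50


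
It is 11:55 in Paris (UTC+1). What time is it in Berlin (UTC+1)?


11:55

Time difference = UTC+1 - UTC+1 = +0 hours
New hour = (11 + 0) mod 24
= 11 mod 24 = 11
Minutes unchanged → 11:55


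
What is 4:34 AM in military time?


04:34

Input: 4:34 AM
AM hour stays: 4


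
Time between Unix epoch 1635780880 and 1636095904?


Difference = 1636095904 - 1635780880 = 315024 seconds
In hours: 315024 / 3600 ≈ 87.5
In days: 315024 / 86400 ≈ 3.65

315024 seconds (87.5 hours / 3.65 days)


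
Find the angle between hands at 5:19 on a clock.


45.5°

Hour hand = 5×30 + 19×0.5 = 159.5°
Minute hand = 19×6 = 114°
Difference = |159.5 - 114| = 45.5°


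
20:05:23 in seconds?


Hours: 20 × 3600 = 72000
Minutes: 5 × 60 = 300
Seconds: 23
Total = 72000 + 300 + 23 = 72323

72323 seconds


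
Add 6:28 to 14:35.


Start: 875 minutes from midnight
Add: 388 minutes
Total: 1263 minutes
Hours: 1263 ÷ 60 = 21 remainder 3

21:03


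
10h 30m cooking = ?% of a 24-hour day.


43.8%

Time: 630 minutes
Day: 1440 minutes
Percentage = (630/1440) × 100 ≈ 43.8%


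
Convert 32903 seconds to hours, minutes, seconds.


Hours: 32903 ÷ 3600 = 9 remainder 503
Minutes: 503 ÷ 60 = 8 remainder 23
Seconds: 23

9h 8m 23s


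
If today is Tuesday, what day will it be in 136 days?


Friday

Start: Tuesday (index 1)
(1 + 136) mod 7
= 137 mod 7
= 4
Index 4 → Friday


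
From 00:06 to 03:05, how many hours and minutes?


End time in minutes: 3×60 + 5 = 185
Start time in minutes: 0×60 + 6 = 6
Difference = 185 - 6 = 179 minutes
= 2 hours 59 minutes

2h 59m


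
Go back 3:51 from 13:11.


09:20

Start: 791 minutes from midnight
Subtract: 231 minutes
Remaining: 791 - 231 = 560
Hours: 9, Minutes: 20


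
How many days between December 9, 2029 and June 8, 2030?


From December 9, 2029 to June 8, 2030
Rest of December 2029: 31 - 9 = 22
Full months: January 31, February 2030 28, March 31, April 30, May 31
Days into June 2030: 8
Total = 22 + 31 + 28 + 31 + 30 + 31 + 8 = 181 days

181 days


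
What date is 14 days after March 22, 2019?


Start: March 22, 2019
Add 14 days
March 22 → April 1: 31 - 22 + 1 = 10 days (14 - 10 = 4 left)
April 1 + 4 = April 5, 2019

April 5, 2019


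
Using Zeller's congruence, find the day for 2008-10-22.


Wednesday

Zeller's congruence:
q=22, m=10, k=8, j=20
h = (22 + ⌊13×11/5⌋ + 8 + ⌊8/4⌋ + ⌊20/4⌋ - 2×20) mod 7
= (22 + 28 + 8 + 2 + 5 - 40) mod 7
= 25 mod 7 = 4
h=4 → Wednesday


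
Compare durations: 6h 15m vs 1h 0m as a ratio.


25:4 (6.25)

Duration 1: 375 minutes
Duration 2: 60 minutes
Ratio = 375:60
GCD = 15
Simplified = 25:4
As a decimal: 25/4 = 6.25


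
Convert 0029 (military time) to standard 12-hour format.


12:29 AM

Hour: 0
0 → 12 AM (midnight)


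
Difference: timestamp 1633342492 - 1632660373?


Difference = 1633342492 - 1632660373 = 682119 seconds
In hours: 682119 / 3600 ≈ 189.5
In days: 682119 / 86400 ≈ 7.89

682119 seconds (189.5 hours / 7.89 days)


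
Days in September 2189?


Month: September (month 9)
September has 30 days

30 days


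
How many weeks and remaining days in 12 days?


1 weeks 5 days

Weeks: 12 ÷ 7 = 1 remainder 5


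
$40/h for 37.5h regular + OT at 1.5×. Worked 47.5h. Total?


Regular: 37.5h × $40 = $1500.00
Overtime: 47.5 - 37.5 = 10.0h
OT pay: 10.0h × $40 × 1.5 = $600.00
Total = $1500.00 + $600.00 = $2100.00

$2100.00


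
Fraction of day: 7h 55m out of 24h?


0.3299 (32.99%)

Total minutes: 7×60 + 55 = 475
Day = 24×60 = 1440 minutes
Fraction = 475/1440 ≈ 0.3299
As a percentage: 475/1440 × 100 ≈ 32.99%


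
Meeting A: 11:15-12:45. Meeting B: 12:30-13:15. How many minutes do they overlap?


Meeting A: 675-765 (in minutes from midnight)
Meeting B: 750-795
Overlap start = max(675, 750) = 750
Overlap end = min(765, 795) = 765
Overlap = max(0, 765 - 750) = 15 min

15 minutes


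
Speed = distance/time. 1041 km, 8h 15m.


126.2 km/h

Distance: 1041 km
Time: 8h 15m = 495 min = 495/60 = 33/4 hours
Speed = 1041 ÷ (33/4) = 1041 × 4 / 33 = 4164/33 ≈ 126.2 km/h
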